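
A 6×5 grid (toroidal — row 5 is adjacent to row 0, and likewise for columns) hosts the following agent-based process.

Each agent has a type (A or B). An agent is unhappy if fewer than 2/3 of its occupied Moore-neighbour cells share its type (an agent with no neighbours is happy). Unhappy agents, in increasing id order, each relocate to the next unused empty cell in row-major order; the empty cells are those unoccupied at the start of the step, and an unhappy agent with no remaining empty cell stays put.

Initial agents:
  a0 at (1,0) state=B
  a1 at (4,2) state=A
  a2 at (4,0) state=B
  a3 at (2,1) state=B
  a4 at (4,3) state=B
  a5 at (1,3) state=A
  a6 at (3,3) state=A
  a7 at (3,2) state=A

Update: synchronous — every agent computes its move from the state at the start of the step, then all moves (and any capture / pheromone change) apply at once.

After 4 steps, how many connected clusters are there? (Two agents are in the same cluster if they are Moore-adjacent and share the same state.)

t=1: a0@(1,0):B a1@(4,2):A a2@(4,0):B a3@(0,0):B a4@(0,1):B a5@(1,3):A a6@(3,3):A a7@(0,2):A
t=2: a0@(1,0):B a1@(4,2):A a2@(4,0):B a3@(0,0):B a4@(0,1):B a5@(1,3):A a6@(3,3):A a7@(0,3):A
t=3: (unchanged — steady state)

4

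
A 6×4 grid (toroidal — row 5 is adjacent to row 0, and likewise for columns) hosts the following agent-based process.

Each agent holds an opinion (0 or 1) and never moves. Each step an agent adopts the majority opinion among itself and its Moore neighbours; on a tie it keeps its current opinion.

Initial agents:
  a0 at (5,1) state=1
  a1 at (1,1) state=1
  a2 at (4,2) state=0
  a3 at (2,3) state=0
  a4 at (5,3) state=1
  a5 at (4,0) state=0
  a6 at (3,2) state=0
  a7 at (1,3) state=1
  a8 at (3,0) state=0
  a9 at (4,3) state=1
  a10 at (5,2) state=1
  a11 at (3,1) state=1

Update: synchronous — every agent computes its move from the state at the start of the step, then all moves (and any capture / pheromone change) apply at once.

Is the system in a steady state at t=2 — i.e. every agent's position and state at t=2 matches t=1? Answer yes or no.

t=1: a0@(5,1):1 a1@(1,1):1 a2@(4,2):1 a3@(2,3):0 a4@(5,3):1 a5@(4,0):1 a6@(3,2):0 a7@(1,3):1 a8@(3,0):0 a9@(4,3):0 a10@(5,2):1 a11@(3,1):0
t=2: a0@(5,1):1 a1@(1,1):1 a2@(4,2):1 a3@(2,3):0 a4@(5,3):1 a5@(4,0):1 a6@(3,2):0 a7@(1,3):1 a8@(3,0):0 a9@(4,3):1 a10@(5,2):1 a11@(3,1):0

no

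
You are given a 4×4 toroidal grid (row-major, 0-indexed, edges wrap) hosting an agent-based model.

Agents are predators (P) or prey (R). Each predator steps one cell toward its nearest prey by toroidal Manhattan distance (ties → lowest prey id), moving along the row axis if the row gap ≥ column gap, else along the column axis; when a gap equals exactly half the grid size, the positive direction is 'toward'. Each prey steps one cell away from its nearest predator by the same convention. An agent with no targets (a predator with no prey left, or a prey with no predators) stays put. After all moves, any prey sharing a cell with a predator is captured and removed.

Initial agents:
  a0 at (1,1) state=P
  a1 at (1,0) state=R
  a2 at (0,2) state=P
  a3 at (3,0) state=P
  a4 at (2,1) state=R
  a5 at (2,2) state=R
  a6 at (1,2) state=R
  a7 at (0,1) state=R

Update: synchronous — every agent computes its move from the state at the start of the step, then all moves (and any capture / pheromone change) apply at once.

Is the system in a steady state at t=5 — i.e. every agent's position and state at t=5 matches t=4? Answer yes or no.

yes

t=1: a0@(1,0):P a1@(1,3):R a2@(1,2):P a3@(0,0):P a4@(3,1):R a5@(3,2):R a6@(1,3):R a7@(3,1):R
t=2: a0@(1,3):P a1@(1,2):R a2@(1,3):P a3@(1,0):P a4@(2,1):R a5@(2,2):R a6@(1,2):R a7@(2,1):R
t=3: a0@(1,2):P a2@(1,2):P a3@(1,1):P a4@(3,1):R a5@(3,2):R a7@(3,1):R
t=4: a0@(2,2):P a2@(2,2):P a3@(2,1):P
t=5: (unchanged — steady state)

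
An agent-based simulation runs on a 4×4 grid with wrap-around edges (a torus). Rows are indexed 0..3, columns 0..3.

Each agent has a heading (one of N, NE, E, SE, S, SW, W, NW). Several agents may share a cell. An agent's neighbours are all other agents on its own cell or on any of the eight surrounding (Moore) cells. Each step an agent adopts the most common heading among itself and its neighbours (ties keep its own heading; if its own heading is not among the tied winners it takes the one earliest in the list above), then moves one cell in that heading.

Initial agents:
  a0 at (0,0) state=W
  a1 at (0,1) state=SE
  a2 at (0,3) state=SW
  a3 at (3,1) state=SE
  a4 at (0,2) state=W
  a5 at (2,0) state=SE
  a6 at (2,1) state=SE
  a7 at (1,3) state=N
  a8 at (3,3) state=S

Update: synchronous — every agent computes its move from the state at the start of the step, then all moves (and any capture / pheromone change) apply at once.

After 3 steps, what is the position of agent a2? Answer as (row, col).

(2, 0)

t=1: a0@(1,1):SE a1@(1,2):SE a2@(0,2):W a3@(0,2):SE a4@(1,3):SE a5@(3,1):SE a6@(3,2):SE a7@(1,2):W a8@(3,2):W
t=2: a0@(2,2):SE a1@(2,3):SE a2@(1,3):SE a3@(1,3):SE a4@(2,0):SE a5@(0,2):SE a6@(0,3):SE a7@(2,3):SE a8@(0,3):SE
t=3: a0@(3,3):SE a1@(3,0):SE a2@(2,0):SE a3@(2,0):SE a4@(3,1):SE a5@(1,3):SE a6@(1,0):SE a7@(3,0):SE a8@(1,0):SE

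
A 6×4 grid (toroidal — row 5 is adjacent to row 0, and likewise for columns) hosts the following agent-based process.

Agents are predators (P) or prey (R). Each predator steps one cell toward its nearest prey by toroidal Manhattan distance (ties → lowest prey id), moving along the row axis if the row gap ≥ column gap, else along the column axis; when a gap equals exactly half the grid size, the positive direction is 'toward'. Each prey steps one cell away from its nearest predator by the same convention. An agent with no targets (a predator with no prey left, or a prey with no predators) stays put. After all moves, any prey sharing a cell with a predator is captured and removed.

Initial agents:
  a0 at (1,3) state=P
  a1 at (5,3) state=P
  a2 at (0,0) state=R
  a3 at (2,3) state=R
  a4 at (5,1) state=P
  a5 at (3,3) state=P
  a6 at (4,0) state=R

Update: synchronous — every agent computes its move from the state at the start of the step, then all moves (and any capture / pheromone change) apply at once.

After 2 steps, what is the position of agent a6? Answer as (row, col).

(4, 0)

t=1: a0@(2,3):P a1@(0,3):P a2@(5,0):R a3@(3,3):R a4@(0,1):P a5@(2,3):P a6@(3,0):R
t=2: a0@(3,3):P a1@(5,3):P a2@(4,0):R a3@(4,3):R a4@(5,1):P a5@(3,3):P a6@(4,0):R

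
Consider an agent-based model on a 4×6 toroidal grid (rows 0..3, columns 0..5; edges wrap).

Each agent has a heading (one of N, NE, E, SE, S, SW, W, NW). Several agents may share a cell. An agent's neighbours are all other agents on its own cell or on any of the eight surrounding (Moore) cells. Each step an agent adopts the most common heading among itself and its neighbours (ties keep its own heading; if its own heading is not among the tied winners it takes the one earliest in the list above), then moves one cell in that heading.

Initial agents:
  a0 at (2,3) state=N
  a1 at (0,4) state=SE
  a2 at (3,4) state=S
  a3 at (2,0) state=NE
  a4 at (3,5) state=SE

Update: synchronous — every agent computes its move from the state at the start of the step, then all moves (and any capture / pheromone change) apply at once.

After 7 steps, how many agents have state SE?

5

t=1: a0@(1,3):N a1@(1,5):SE a2@(0,5):SE a3@(1,1):NE a4@(0,0):SE
t=2: a0@(0,3):N a1@(2,0):SE a2@(1,0):SE a3@(0,2):NE a4@(1,1):SE
t=3: a0@(3,3):N a1@(3,1):SE a2@(2,1):SE a3@(3,3):NE a4@(2,2):SE
t=4: a0@(2,3):N a1@(0,2):SE a2@(3,2):SE a3@(2,4):NE a4@(3,3):SE
t=5: a0@(3,4):SE a1@(1,3):SE a2@(0,3):SE a3@(1,5):NE a4@(0,4):SE
t=6: a0@(0,5):SE a1@(2,4):SE a2@(1,4):SE a3@(0,0):NE a4@(1,5):SE
t=7: a0@(1,0):SE a1@(3,5):SE a2@(2,5):SE a3@(1,1):SE a4@(2,0):SE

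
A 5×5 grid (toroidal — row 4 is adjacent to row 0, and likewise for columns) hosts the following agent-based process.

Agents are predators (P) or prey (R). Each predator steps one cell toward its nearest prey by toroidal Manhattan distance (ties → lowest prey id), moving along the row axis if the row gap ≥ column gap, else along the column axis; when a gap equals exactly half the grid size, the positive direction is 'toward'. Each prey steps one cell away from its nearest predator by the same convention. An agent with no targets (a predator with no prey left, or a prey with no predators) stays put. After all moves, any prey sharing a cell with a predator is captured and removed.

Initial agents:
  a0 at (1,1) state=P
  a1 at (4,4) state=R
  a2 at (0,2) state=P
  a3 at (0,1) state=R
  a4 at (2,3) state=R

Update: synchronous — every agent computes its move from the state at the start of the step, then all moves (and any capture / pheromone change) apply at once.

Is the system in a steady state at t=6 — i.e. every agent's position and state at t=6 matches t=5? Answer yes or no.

t=1: a0@(0,1):P a1@(4,0):R a2@(0,1):P a3@(4,1):R a4@(2,4):R
t=2: a0@(4,1):P a1@(3,0):R a2@(4,1):P a3@(3,1):R a4@(3,4):R
t=3: a0@(3,1):P a1@(2,0):R a2@(3,1):P a3@(2,1):R a4@(3,3):R
t=4: a0@(2,1):P a1@(1,0):R a2@(2,1):P a3@(1,1):R a4@(3,4):R
t=5: a0@(1,1):P a1@(0,0):R a2@(1,1):P a3@(0,1):R a4@(3,3):R
t=6: a0@(0,1):P a1@(4,0):R a2@(0,1):P a3@(4,1):R a4@(4,3):R

no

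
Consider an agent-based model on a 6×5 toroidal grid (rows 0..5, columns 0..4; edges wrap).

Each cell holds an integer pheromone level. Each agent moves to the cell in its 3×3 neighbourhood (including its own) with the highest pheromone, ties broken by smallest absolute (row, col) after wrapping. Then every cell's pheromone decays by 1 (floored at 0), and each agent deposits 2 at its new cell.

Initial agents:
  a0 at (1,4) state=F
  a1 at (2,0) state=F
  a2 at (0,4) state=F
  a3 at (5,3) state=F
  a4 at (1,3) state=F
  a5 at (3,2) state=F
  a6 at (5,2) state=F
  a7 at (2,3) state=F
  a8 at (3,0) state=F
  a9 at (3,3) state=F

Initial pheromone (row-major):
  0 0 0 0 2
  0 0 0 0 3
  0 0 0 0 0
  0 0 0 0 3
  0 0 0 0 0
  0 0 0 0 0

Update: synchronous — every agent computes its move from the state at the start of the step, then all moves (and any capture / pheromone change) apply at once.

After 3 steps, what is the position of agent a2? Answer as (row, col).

(1, 4)

t=1: a0@(1,4) a1@(1,4) a2@(1,4) a3@(0,4) a4@(1,4) a5@(2,1) a6@(0,1) a7@(1,4) a8@(3,4) a9@(3,4) | pheromone: 0 2 0 0 3 / 0 0 0 0 12 / 0 2 0 0 0 / 0 0 0 0 6 / 0 0 0 0 0 / 0 0 0 0 0
t=2: a0@(1,4) a1@(1,4) a2@(1,4) a3@(1,4) a4@(1,4) a5@(2,1) a6@(0,1) a7@(1,4) a8@(3,4) a9@(3,4) | pheromone: 0 3 0 0 2 / 0 0 0 0 23 / 0 3 0 0 0 / 0 0 0 0 9 / 0 0 0 0 0 / 0 0 0 0 0
t=3: a0@(1,4) a1@(1,4) a2@(1,4) a3@(1,4) a4@(1,4) a5@(2,1) a6@(0,1) a7@(1,4) a8@(3,4) a9@(3,4) | pheromone: 0 4 0 0 1 / 0 0 0 0 34 / 0 4 0 0 0 / 0 0 0 0 12 / 0 0 0 0 0 / 0 0 0 0 0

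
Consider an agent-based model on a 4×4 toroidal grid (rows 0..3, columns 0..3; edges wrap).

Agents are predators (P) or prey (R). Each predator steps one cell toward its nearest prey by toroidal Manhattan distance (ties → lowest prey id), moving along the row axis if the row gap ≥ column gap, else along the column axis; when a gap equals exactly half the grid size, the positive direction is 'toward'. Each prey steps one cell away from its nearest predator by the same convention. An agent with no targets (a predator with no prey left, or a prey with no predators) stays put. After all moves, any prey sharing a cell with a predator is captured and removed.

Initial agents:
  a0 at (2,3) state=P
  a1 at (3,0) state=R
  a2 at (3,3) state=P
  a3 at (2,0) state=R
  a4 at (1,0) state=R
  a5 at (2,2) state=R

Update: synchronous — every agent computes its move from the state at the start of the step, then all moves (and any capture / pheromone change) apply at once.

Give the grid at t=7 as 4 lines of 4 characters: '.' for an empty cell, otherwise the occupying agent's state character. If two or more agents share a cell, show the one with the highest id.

t=1: a0@(2,0):P a1@(3,1):R a2@(3,0):P a3@(2,1):R a4@(0,0):R a5@(2,1):R
t=2: a0@(2,1):P a1@(3,2):R a2@(3,1):P a3@(2,2):R a4@(1,0):R a5@(2,2):R
t=3: a0@(2,2):P a1@(3,3):R a2@(3,2):P a3@(2,3):R a4@(0,0):R a5@(2,3):R
t=4: a0@(2,3):P a1@(3,0):R a2@(3,3):P a3@(2,0):R a4@(0,3):R a5@(2,0):R
t=5: a0@(2,0):P a1@(3,1):R a2@(3,0):P a3@(2,1):R a4@(1,3):R a5@(2,1):R
t=6: a0@(2,1):P a1@(3,2):R a2@(3,1):P a3@(2,2):R a4@(0,3):R a5@(2,2):R
t=7: a0@(2,2):P a1@(3,3):R a2@(3,2):P a3@(2,3):R a4@(0,2):R a5@(2,3):R

..R.
....
..PR
..PR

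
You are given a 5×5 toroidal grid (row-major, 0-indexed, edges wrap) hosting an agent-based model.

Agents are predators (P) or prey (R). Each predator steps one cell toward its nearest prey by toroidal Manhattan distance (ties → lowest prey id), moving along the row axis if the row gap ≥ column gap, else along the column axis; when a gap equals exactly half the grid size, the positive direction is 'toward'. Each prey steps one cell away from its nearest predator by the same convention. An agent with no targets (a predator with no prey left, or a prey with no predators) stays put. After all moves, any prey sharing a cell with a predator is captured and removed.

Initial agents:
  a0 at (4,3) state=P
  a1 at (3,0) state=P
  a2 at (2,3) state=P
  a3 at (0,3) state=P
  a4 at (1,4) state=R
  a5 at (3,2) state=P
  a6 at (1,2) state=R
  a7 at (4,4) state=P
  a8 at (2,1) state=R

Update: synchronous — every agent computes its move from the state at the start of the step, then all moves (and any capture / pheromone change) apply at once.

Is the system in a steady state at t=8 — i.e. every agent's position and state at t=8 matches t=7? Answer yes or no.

yes

t=1: a0@(0,3):P a1@(2,0):P a2@(1,3):P a3@(1,3):P a5@(2,2):P a6@(0,2):R a7@(0,4):P a8@(1,1):R
t=2: a0@(0,2):P a1@(1,0):P a2@(0,3):P a3@(0,3):P a5@(1,2):P a6@(0,1):R a7@(0,3):P a8@(0,1):R
t=3: a0@(0,1):P a1@(0,0):P a2@(0,2):P a3@(0,2):P a5@(0,2):P a7@(0,2):P
t=4: (unchanged — steady state)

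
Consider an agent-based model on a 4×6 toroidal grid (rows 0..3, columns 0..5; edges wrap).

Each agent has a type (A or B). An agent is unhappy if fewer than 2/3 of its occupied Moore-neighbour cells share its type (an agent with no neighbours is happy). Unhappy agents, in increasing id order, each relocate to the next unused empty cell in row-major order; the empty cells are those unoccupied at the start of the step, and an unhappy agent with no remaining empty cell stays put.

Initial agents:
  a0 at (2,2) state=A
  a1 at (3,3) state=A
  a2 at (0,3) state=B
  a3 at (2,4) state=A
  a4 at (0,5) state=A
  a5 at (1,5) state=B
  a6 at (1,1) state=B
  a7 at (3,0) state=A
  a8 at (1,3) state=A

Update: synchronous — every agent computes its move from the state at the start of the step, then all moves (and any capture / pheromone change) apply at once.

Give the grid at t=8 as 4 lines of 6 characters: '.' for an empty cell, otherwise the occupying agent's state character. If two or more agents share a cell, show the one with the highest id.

t=1: a0@(2,2):A a1@(3,3):A a2@(0,0):B a3@(2,4):A a4@(0,1):A a5@(0,2):B a6@(0,4):B a7@(3,0):A a8@(1,3):A
t=2: a0@(2,2):A a1@(0,3):A a2@(0,5):B a3@(2,4):A a4@(1,0):A a5@(1,1):B a6@(1,2):B a7@(1,4):A a8@(1,5):A
t=3: a0@(0,0):A a1@(0,1):A a2@(0,2):B a3@(2,4):A a4@(0,4):A a5@(1,3):B a6@(2,0):B a7@(1,4):A a8@(1,5):A
t=4: a0@(0,0):A a1@(0,3):A a2@(0,5):B a3@(2,4):A a4@(0,4):A a5@(1,0):B a6@(1,1):B a7@(1,4):A a8@(1,5):A
t=5: a0@(0,1):A a1@(0,3):A a2@(0,2):B a3@(2,4):A a4@(0,4):A a5@(1,2):B a6@(1,3):B a7@(1,4):A a8@(1,5):A
t=6: a0@(0,0):A a1@(0,5):A a2@(1,0):B a3@(2,4):A a4@(0,4):A a5@(1,1):B a6@(2,0):B a7@(1,4):A a8@(1,5):A
t=7: a0@(0,1):A a1@(0,5):A a2@(0,2):B a3@(2,4):A a4@(0,4):A a5@(1,1):B a6@(2,0):B a7@(1,4):A a8@(1,5):A
t=8: a0@(0,0):A a1@(0,5):A a2@(0,3):B a3@(2,4):A a4@(0,4):A a5@(1,1):B a6@(1,0):B a7@(1,4):A a8@(1,5):A

A..BAA
BB..AA
....A.
......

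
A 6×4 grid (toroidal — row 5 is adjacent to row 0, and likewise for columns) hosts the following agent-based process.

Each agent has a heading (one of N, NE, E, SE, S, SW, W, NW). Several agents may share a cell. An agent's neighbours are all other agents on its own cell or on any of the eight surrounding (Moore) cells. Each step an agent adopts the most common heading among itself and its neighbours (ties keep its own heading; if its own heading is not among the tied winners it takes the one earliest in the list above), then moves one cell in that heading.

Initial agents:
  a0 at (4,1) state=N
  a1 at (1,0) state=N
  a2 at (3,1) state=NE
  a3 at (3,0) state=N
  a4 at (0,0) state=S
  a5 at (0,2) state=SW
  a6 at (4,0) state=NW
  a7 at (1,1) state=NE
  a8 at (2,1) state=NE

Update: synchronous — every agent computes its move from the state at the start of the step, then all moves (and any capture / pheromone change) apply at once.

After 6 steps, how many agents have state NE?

4

t=1: a0@(3,1):N a1@(0,1):NE a2@(2,2):NE a3@(2,0):N a4@(1,0):S a5@(1,1):SW a6@(3,0):N a7@(0,2):NE a8@(1,2):NE
t=2: a0@(2,1):N a1@(5,2):NE a2@(1,3):NE a3@(1,0):N a4@(2,0):S a5@(0,2):NE a6@(2,0):N a7@(5,3):NE a8@(0,3):NE
t=3: a0@(1,1):N a1@(4,3):NE a2@(0,0):NE a3@(0,0):N a4@(1,0):N a5@(5,3):NE a6@(1,0):N a7@(4,0):NE a8@(5,0):NE
t=4: a0@(0,1):N a1@(3,0):NE a2@(5,0):N a3@(5,0):N a4@(0,0):N a5@(4,0):NE a6@(0,0):N a7@(3,1):NE a8@(4,1):NE
t=5: a0@(5,1):N a1@(2,1):NE a2@(4,0):N a3@(4,0):N a4@(5,0):N a5@(3,1):NE a6@(5,0):N a7@(2,2):NE a8@(3,2):NE
t=6: a0@(4,1):N a1@(1,2):NE a2@(3,0):N a3@(3,0):N a4@(4,0):N a5@(2,2):NE a6@(4,0):N a7@(1,3):NE a8@(2,3):NE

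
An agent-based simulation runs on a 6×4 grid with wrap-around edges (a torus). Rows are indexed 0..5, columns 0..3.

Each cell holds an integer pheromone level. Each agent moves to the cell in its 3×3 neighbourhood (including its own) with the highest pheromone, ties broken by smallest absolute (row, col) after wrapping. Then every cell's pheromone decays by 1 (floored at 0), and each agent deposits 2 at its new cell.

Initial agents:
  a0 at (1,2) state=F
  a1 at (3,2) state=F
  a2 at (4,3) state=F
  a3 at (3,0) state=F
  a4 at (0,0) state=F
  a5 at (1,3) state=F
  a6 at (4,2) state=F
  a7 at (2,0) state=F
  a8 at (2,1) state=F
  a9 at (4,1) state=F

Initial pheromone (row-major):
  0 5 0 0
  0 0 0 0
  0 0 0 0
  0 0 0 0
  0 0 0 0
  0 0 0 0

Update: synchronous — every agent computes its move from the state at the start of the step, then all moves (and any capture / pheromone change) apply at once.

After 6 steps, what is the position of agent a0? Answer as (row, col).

t=1: a0@(0,1) a1@(2,1) a2@(3,0) a3@(2,0) a4@(0,1) a5@(0,0) a6@(3,1) a7@(1,0) a8@(1,0) a9@(3,0) | pheromone: 2 8 0 0 / 4 0 0 0 / 2 2 0 0 / 4 2 0 0 / 0 0 0 0 / 0 0 0 0
t=2: a0@(0,1) a1@(1,0) a2@(3,0) a3@(1,0) a4@(0,1) a5@(0,1) a6@(3,0) a7@(0,1) a8@(0,1) a9@(3,0) | pheromone: 1 17 0 0 / 7 0 0 0 / 1 1 0 0 / 9 1 0 0 / 0 0 0 0 / 0 0 0 0
t=3: a0@(0,1) a1@(0,1) a2@(3,0) a3@(0,1) a4@(0,1) a5@(0,1) a6@(3,0) a7@(0,1) a8@(0,1) a9@(3,0) | pheromone: 0 30 0 0 / 6 0 0 0 / 0 0 0 0 / 14 0 0 0 / 0 0 0 0 / 0 0 0 0
t=4: a0@(0,1) a1@(0,1) a2@(3,0) a3@(0,1) a4@(0,1) a5@(0,1) a6@(3,0) a7@(0,1) a8@(0,1) a9@(3,0) | pheromone: 0 43 0 0 / 5 0 0 0 / 0 0 0 0 / 19 0 0 0 / 0 0 0 0 / 0 0 0 0
t=5: a0@(0,1) a1@(0,1) a2@(3,0) a3@(0,1) a4@(0,1) a5@(0,1) a6@(3,0) a7@(0,1) a8@(0,1) a9@(3,0) | pheromone: 0 56 0 0 / 4 0 0 0 / 0 0 0 0 / 24 0 0 0 / 0 0 0 0 / 0 0 0 0
t=6: a0@(0,1) a1@(0,1) a2@(3,0) a3@(0,1) a4@(0,1) a5@(0,1) a6@(3,0) a7@(0,1) a8@(0,1) a9@(3,0) | pheromone: 0 69 0 0 / 3 0 0 0 / 0 0 0 0 / 29 0 0 0 / 0 0 0 0 / 0 0 0 0

(0, 1)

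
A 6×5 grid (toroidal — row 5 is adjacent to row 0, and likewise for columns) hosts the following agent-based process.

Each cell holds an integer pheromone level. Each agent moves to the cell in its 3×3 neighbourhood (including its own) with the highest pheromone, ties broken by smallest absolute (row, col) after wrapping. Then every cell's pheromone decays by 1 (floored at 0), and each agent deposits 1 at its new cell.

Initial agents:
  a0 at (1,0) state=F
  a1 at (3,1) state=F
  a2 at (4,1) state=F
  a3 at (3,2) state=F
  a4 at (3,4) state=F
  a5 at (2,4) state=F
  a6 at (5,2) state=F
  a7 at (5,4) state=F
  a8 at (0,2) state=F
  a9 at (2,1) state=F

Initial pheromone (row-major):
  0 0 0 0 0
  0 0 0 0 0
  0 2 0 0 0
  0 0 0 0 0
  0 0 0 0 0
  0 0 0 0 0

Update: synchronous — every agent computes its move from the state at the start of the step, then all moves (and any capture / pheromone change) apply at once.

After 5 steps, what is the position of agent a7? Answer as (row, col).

(0, 1)

t=1: a0@(2,1) a1@(2,1) a2@(3,0) a3@(2,1) a4@(2,0) a5@(1,0) a6@(0,1) a7@(0,0) a8@(0,1) a9@(2,1) | pheromone: 1 2 0 0 0 / 1 0 0 0 0 / 1 5 0 0 0 / 1 0 0 0 0 / 0 0 0 0 0 / 0 0 0 0 0
t=2: a0@(2,1) a1@(2,1) a2@(2,1) a3@(2,1) a4@(2,1) a5@(2,1) a6@(0,1) a7@(0,1) a8@(0,1) a9@(2,1) | pheromone: 0 4 0 0 0 / 0 0 0 0 0 / 0 11 0 0 0 / 0 0 0 0 0 / 0 0 0 0 0 / 0 0 0 0 0
t=3: a0@(2,1) a1@(2,1) a2@(2,1) a3@(2,1) a4@(2,1) a5@(2,1) a6@(0,1) a7@(0,1) a8@(0,1) a9@(2,1) | pheromone: 0 6 0 0 0 / 0 0 0 0 0 / 0 17 0 0 0 / 0 0 0 0 0 / 0 0 0 0 0 / 0 0 0 0 0
t=4: a0@(2,1) a1@(2,1) a2@(2,1) a3@(2,1) a4@(2,1) a5@(2,1) a6@(0,1) a7@(0,1) a8@(0,1) a9@(2,1) | pheromone: 0 8 0 0 0 / 0 0 0 0 0 / 0 23 0 0 0 / 0 0 0 0 0 / 0 0 0 0 0 / 0 0 0 0 0
t=5: a0@(2,1) a1@(2,1) a2@(2,1) a3@(2,1) a4@(2,1) a5@(2,1) a6@(0,1) a7@(0,1) a8@(0,1) a9@(2,1) | pheromone: 0 10 0 0 0 / 0 0 0 0 0 / 0 29 0 0 0 / 0 0 0 0 0 / 0 0 0 0 0 / 0 0 0 0 0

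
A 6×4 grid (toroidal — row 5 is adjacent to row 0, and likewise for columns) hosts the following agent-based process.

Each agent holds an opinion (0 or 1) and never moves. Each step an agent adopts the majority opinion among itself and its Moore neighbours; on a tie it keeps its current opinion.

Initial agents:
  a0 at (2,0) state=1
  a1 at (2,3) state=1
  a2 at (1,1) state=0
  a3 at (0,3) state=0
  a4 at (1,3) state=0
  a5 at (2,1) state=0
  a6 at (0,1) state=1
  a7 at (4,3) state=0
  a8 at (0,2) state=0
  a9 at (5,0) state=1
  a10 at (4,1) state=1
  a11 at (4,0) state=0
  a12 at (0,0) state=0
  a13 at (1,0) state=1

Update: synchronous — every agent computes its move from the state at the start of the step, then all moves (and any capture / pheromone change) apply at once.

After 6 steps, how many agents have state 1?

t=1: a0@(2,0):1 a1@(2,3):1 a2@(1,1):0 a3@(0,3):0 a4@(1,3):0 a5@(2,1):0 a6@(0,1):1 a7@(4,3):0 a8@(0,2):0 a9@(5,0):0 a10@(4,1):1 a11@(4,0):0 a12@(0,0):0 a13@(1,0):0
t=2: a0@(2,0):0 a1@(2,3):1 a2@(1,1):0 a3@(0,3):0 a4@(1,3):0 a5@(2,1):0 a6@(0,1):0 a7@(4,3):0 a8@(0,2):0 a9@(5,0):0 a10@(4,1):0 a11@(4,0):0 a12@(0,0):0 a13@(1,0):0
t=3: a0@(2,0):0 a1@(2,3):0 a2@(1,1):0 a3@(0,3):0 a4@(1,3):0 a5@(2,1):0 a6@(0,1):0 a7@(4,3):0 a8@(0,2):0 a9@(5,0):0 a10@(4,1):0 a11@(4,0):0 a12@(0,0):0 a13@(1,0):0
t=4: (unchanged — steady state)

0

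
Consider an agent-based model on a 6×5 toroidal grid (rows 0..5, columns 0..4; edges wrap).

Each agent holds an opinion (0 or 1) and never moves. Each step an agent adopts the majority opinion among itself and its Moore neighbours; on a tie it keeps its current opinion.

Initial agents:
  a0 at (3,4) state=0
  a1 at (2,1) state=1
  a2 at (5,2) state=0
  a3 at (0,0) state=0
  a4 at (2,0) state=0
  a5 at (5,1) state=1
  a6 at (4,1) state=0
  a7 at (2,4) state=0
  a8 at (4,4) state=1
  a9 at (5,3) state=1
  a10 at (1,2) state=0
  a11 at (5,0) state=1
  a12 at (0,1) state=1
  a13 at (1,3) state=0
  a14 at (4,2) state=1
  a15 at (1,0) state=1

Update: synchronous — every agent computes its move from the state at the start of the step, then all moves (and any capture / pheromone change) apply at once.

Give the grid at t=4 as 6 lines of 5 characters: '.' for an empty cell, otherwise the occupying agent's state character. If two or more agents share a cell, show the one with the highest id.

11...
1.00.
01..0
....0
.11.1
1111.

t=1: a0@(3,4):0 a1@(2,1):1 a2@(5,2):1 a3@(0,0):1 a4@(2,0):0 a5@(5,1):1 a6@(4,1):1 a7@(2,4):0 a8@(4,4):1 a9@(5,3):1 a10@(1,2):0 a11@(5,0):1 a12@(0,1):1 a13@(1,3):0 a14@(4,2):1 a15@(1,0):1
t=2: (unchanged — steady state)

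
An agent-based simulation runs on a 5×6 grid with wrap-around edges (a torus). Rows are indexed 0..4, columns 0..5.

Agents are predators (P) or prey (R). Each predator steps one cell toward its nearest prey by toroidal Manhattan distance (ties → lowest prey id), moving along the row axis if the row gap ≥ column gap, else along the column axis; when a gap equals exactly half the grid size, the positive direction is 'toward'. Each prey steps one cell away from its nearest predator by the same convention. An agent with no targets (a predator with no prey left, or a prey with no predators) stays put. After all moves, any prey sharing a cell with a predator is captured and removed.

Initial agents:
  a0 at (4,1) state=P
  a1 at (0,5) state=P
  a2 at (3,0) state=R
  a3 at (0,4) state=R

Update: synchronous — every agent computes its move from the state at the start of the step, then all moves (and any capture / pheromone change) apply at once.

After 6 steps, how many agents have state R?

2

t=1: a0@(3,1):P a1@(0,4):P a2@(2,0):R a3@(0,3):R
t=2: a0@(2,1):P a1@(0,3):P a2@(1,0):R a3@(0,2):R
t=3: a0@(1,1):P a1@(0,2):P a2@(0,0):R a3@(0,1):R
t=4: a0@(0,1):P a1@(0,1):P a2@(4,0):R a3@(4,1):R
t=5: a0@(4,1):P a1@(4,1):P a2@(3,0):R a3@(3,1):R
t=6: a0@(3,1):P a1@(3,1):P a2@(2,0):R a3@(2,1):R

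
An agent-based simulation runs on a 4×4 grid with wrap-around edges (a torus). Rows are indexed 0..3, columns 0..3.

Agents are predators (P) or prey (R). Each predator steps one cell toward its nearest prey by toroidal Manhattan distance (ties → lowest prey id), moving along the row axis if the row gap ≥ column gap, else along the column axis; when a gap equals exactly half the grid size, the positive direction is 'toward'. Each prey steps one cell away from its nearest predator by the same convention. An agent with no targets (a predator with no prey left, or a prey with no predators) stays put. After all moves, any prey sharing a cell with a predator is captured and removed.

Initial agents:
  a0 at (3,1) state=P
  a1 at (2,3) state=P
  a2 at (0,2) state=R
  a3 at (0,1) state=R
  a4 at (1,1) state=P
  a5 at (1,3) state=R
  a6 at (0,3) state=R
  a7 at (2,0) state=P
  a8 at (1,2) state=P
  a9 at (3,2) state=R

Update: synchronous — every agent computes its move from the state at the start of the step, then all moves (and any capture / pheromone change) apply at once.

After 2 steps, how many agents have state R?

t=1: a0@(0,1):P a1@(1,3):P a2@(3,2):R a3@(1,1):R a4@(0,1):P a5@(0,3):R a6@(3,3):R a7@(1,0):P a8@(0,2):P a9@(3,3):R
t=2: a0@(1,1):P a1@(0,3):P a2@(2,2):R a3@(2,1):R a4@(1,1):P a5@(3,3):R a6@(2,3):R a7@(1,1):P a8@(3,2):P a9@(2,3):R

5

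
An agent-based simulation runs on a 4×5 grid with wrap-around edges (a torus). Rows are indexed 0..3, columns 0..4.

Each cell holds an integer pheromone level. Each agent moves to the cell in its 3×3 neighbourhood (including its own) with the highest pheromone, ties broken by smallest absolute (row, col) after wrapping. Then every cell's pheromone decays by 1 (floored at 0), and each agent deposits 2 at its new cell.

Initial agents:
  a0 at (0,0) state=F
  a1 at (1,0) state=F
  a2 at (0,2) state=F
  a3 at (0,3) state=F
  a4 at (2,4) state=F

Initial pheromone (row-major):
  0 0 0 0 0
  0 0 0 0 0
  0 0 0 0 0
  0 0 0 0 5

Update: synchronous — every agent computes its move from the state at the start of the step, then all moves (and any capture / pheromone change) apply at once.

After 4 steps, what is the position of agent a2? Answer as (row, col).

(3, 4)

t=1: a0@(3,4) a1@(0,0) a2@(0,1) a3@(3,4) a4@(3,4) | pheromone: 2 2 0 0 0 / 0 0 0 0 0 / 0 0 0 0 0 / 0 0 0 0 10
t=2: a0@(3,4) a1@(3,4) a2@(0,0) a3@(3,4) a4@(3,4) | pheromone: 3 1 0 0 0 / 0 0 0 0 0 / 0 0 0 0 0 / 0 0 0 0 17
t=3: a0@(3,4) a1@(3,4) a2@(3,4) a3@(3,4) a4@(3,4) | pheromone: 2 0 0 0 0 / 0 0 0 0 0 / 0 0 0 0 0 / 0 0 0 0 26
t=4: a0@(3,4) a1@(3,4) a2@(3,4) a3@(3,4) a4@(3,4) | pheromone: 1 0 0 0 0 / 0 0 0 0 0 / 0 0 0 0 0 / 0 0 0 0 35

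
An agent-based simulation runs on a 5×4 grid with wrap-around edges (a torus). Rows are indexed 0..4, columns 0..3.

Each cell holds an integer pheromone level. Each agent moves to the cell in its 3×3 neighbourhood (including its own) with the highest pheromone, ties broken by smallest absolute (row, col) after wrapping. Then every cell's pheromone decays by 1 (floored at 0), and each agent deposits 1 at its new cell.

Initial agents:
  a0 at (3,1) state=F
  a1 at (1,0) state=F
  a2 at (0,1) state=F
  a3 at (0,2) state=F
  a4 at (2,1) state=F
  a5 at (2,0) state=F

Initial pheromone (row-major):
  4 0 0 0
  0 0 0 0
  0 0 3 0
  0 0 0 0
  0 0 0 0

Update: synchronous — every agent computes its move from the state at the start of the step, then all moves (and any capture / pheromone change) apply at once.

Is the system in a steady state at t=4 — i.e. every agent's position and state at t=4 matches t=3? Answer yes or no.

yes

t=1: a0@(2,2) a1@(0,0) a2@(0,0) a3@(0,1) a4@(2,2) a5@(1,0) | pheromone: 5 1 0 0 / 1 0 0 0 / 0 0 4 0 / 0 0 0 0 / 0 0 0 0
t=2: a0@(2,2) a1@(0,0) a2@(0,0) a3@(0,0) a4@(2,2) a5@(0,0) | pheromone: 8 0 0 0 / 0 0 0 0 / 0 0 5 0 / 0 0 0 0 / 0 0 0 0
t=3: a0@(2,2) a1@(0,0) a2@(0,0) a3@(0,0) a4@(2,2) a5@(0,0) | pheromone: 11 0 0 0 / 0 0 0 0 / 0 0 6 0 / 0 0 0 0 / 0 0 0 0
t=4: a0@(2,2) a1@(0,0) a2@(0,0) a3@(0,0) a4@(2,2) a5@(0,0) | pheromone: 14 0 0 0 / 0 0 0 0 / 0 0 7 0 / 0 0 0 0 / 0 0 0 0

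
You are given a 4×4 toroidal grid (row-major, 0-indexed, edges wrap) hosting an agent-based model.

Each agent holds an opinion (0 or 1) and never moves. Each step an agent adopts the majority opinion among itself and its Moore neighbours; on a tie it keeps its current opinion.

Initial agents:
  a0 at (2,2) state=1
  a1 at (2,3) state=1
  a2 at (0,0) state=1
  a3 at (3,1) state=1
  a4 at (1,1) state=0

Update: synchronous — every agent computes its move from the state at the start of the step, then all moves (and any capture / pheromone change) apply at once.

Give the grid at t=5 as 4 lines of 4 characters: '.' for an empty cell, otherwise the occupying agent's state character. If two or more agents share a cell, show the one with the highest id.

t=1: a0@(2,2):1 a1@(2,3):1 a2@(0,0):1 a3@(3,1):1 a4@(1,1):1
t=2: (unchanged — steady state)

1...
.1..
..11
.1..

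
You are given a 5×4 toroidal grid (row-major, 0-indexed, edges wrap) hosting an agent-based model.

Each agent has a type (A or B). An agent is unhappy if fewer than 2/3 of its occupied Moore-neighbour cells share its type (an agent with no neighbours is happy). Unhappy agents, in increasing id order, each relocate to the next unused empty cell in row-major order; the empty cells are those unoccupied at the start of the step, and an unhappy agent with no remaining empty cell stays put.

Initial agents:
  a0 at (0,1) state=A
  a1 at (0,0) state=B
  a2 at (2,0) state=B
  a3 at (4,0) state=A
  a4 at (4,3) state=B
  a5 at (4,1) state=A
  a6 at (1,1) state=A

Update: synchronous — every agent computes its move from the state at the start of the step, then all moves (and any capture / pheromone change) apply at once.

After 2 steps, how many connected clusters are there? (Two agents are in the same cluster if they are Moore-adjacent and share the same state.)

2

t=1: a0@(0,1):A a1@(0,2):B a2@(0,3):B a3@(1,0):A a4@(1,2):B a5@(4,1):A a6@(1,3):A
t=2: a0@(0,0):A a1@(1,1):B a2@(2,0):B a3@(1,0):A a4@(2,1):B a5@(2,2):A a6@(2,3):A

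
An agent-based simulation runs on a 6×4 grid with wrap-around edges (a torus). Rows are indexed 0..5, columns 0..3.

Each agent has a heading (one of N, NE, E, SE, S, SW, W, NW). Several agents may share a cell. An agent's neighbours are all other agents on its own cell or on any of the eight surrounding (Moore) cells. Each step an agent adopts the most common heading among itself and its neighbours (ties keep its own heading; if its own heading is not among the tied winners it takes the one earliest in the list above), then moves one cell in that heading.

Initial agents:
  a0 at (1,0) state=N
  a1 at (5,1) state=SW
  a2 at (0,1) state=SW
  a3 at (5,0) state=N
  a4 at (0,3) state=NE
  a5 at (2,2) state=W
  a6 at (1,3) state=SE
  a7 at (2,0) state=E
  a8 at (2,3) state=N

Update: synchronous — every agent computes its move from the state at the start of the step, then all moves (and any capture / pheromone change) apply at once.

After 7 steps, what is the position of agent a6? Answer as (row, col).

t=1: a0@(0,0):N a1@(0,0):SW a2@(1,0):SW a3@(0,3):SW a4@(5,3):N a5@(2,1):W a6@(0,3):N a7@(1,0):N a8@(1,3):N
t=2: a0@(5,0):N a1@(5,0):N a2@(0,0):N a3@(5,3):N a4@(4,3):N a5@(2,0):W a6@(5,3):N a7@(0,0):N a8@(0,3):N
t=3: a0@(4,0):N a1@(4,0):N a2@(5,0):N a3@(4,3):N a4@(3,3):N a5@(2,3):W a6@(4,3):N a7@(5,0):N a8@(5,3):N
t=4: a0@(3,0):N a1@(3,0):N a2@(4,0):N a3@(3,3):N a4@(2,3):N a5@(2,2):W a6@(3,3):N a7@(4,0):N a8@(4,3):N
t=5: a0@(2,0):N a1@(2,0):N a2@(3,0):N a3@(2,3):N a4@(1,3):N a5@(1,2):N a6@(2,3):N a7@(3,0):N a8@(3,3):N
t=6: a0@(1,0):N a1@(1,0):N a2@(2,0):N a3@(1,3):N a4@(0,3):N a5@(0,2):N a6@(1,3):N a7@(2,0):N a8@(2,3):N
t=7: a0@(0,0):N a1@(0,0):N a2@(1,0):N a3@(0,3):N a4@(5,3):N a5@(5,2):N a6@(0,3):N a7@(1,0):N a8@(1,3):N

(0, 3)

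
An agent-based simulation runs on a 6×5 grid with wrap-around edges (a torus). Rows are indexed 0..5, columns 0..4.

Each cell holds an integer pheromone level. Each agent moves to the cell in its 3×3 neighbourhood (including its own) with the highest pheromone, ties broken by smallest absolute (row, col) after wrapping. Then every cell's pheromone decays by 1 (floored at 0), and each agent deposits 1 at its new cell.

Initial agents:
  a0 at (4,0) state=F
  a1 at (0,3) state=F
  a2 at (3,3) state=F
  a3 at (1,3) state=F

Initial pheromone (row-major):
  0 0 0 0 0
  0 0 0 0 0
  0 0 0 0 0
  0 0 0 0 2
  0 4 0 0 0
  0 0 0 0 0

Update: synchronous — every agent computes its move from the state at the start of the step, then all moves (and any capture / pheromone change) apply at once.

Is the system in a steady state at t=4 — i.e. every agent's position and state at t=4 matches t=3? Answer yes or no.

yes

t=1: a0@(4,1) a1@(0,2) a2@(3,4) a3@(0,2) | pheromone: 0 0 2 0 0 / 0 0 0 0 0 / 0 0 0 0 0 / 0 0 0 0 2 / 0 4 0 0 0 / 0 0 0 0 0
t=2: a0@(4,1) a1@(0,2) a2@(3,4) a3@(0,2) | pheromone: 0 0 3 0 0 / 0 0 0 0 0 / 0 0 0 0 0 / 0 0 0 0 2 / 0 4 0 0 0 / 0 0 0 0 0
t=3: a0@(4,1) a1@(0,2) a2@(3,4) a3@(0,2) | pheromone: 0 0 4 0 0 / 0 0 0 0 0 / 0 0 0 0 0 / 0 0 0 0 2 / 0 4 0 0 0 / 0 0 0 0 0
t=4: a0@(4,1) a1@(0,2) a2@(3,4) a3@(0,2) | pheromone: 0 0 5 0 0 / 0 0 0 0 0 / 0 0 0 0 0 / 0 0 0 0 2 / 0 4 0 0 0 / 0 0 0 0 0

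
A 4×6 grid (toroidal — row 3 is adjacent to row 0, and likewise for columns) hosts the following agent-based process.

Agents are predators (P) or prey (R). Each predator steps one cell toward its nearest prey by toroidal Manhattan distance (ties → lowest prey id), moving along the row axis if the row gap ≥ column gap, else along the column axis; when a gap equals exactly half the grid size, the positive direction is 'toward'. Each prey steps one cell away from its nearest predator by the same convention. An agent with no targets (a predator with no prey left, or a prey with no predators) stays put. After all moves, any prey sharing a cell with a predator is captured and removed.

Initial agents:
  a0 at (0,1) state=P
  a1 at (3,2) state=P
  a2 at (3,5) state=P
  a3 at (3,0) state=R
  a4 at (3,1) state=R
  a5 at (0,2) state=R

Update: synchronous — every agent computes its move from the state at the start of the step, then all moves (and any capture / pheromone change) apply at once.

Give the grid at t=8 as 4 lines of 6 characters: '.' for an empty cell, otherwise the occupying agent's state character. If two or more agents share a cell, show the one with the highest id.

t=1: a0@(3,1):P a1@(3,1):P a2@(3,0):P a4@(2,1):R a5@(0,3):R
t=2: a0@(2,1):P a1@(2,1):P a2@(2,0):P a4@(1,1):R a5@(0,4):R
t=3: a0@(1,1):P a1@(1,1):P a2@(1,0):P a4@(0,1):R a5@(3,4):R
t=4: a0@(0,1):P a1@(0,1):P a2@(0,0):P a4@(3,1):R a5@(2,4):R
t=5: a0@(3,1):P a1@(3,1):P a2@(3,0):P a4@(2,1):R a5@(1,4):R
t=6: a0@(2,1):P a1@(2,1):P a2@(2,0):P a4@(1,1):R a5@(0,4):R
t=7: a0@(1,1):P a1@(1,1):P a2@(1,0):P a4@(0,1):R a5@(3,4):R
t=8: a0@(0,1):P a1@(0,1):P a2@(0,0):P a4@(3,1):R a5@(2,4):R

PP....
......
....R.
.R....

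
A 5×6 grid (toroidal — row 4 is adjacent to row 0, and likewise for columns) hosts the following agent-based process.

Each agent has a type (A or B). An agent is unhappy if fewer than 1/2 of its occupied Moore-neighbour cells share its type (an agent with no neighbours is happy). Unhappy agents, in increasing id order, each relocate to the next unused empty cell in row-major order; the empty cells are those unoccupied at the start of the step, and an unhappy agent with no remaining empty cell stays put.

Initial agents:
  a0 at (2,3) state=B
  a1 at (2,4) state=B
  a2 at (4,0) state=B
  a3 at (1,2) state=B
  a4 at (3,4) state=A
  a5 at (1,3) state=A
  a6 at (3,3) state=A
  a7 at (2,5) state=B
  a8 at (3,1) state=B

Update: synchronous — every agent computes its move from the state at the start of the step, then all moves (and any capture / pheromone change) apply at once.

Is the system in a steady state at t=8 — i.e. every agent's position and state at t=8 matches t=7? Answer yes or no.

no

t=1: a0@(0,0):B a1@(0,1):B a2@(4,0):B a3@(1,2):B a4@(0,2):A a5@(0,3):A a6@(0,4):A a7@(2,5):B a8@(3,1):B
t=2: a0@(0,0):B a1@(0,1):B a2@(4,0):B a3@(0,5):B a4@(1,0):A a5@(0,3):A a6@(0,4):A a7@(2,5):B a8@(3,1):B
t=3: a0@(0,0):B a1@(0,1):B a2@(4,0):B a3@(0,5):B a4@(0,2):A a5@(0,3):A a6@(0,4):A a7@(1,1):B a8@(3,1):B
t=4: a0@(0,0):B a1@(0,1):B a2@(4,0):B a3@(0,5):B a4@(1,0):A a5@(0,3):A a6@(0,4):A a7@(1,1):B a8@(3,1):B
t=5: a0@(0,0):B a1@(0,1):B a2@(4,0):B a3@(0,5):B a4@(0,2):A a5@(0,3):A a6@(0,4):A a7@(1,1):B a8@(3,1):B
t=6: a0@(0,0):B a1@(0,1):B a2@(4,0):B a3@(0,5):B a4@(1,0):A a5@(0,3):A a6@(0,4):A a7@(1,1):B a8@(3,1):B
t=7: a0@(0,0):B a1@(0,1):B a2@(4,0):B a3@(0,5):B a4@(0,2):A a5@(0,3):A a6@(0,4):A a7@(1,1):B a8@(3,1):B
t=8: a0@(0,0):B a1@(0,1):B a2@(4,0):B a3@(0,5):B a4@(1,0):A a5@(0,3):A a6@(0,4):A a7@(1,1):B a8@(3,1):B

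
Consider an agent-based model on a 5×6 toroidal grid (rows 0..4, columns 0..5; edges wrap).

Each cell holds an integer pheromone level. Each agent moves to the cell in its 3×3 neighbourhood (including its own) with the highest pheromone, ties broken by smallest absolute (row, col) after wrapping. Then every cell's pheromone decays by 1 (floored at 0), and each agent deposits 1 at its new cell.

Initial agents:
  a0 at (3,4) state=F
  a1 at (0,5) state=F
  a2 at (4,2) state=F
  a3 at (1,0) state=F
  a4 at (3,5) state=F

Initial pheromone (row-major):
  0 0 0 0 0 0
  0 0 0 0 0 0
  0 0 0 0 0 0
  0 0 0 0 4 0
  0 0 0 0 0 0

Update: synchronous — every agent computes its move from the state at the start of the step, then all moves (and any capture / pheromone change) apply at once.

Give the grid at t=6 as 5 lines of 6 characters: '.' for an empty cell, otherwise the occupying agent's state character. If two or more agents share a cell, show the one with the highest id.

t=1: a0@(3,4) a1@(0,0) a2@(0,1) a3@(0,0) a4@(3,4) | pheromone: 2 1 0 0 0 0 / 0 0 0 0 0 0 / 0 0 0 0 0 0 / 0 0 0 0 5 0 / 0 0 0 0 0 0
t=2: a0@(3,4) a1@(0,0) a2@(0,0) a3@(0,0) a4@(3,4) | pheromone: 4 0 0 0 0 0 / 0 0 0 0 0 0 / 0 0 0 0 0 0 / 0 0 0 0 6 0 / 0 0 0 0 0 0
t=3: a0@(3,4) a1@(0,0) a2@(0,0) a3@(0,0) a4@(3,4) | pheromone: 6 0 0 0 0 0 / 0 0 0 0 0 0 / 0 0 0 0 0 0 / 0 0 0 0 7 0 / 0 0 0 0 0 0
t=4: a0@(3,4) a1@(0,0) a2@(0,0) a3@(0,0) a4@(3,4) | pheromone: 8 0 0 0 0 0 / 0 0 0 0 0 0 / 0 0 0 0 0 0 / 0 0 0 0 8 0 / 0 0 0 0 0 0
t=5: a0@(3,4) a1@(0,0) a2@(0,0) a3@(0,0) a4@(3,4) | pheromone: 10 0 0 0 0 0 / 0 0 0 0 0 0 / 0 0 0 0 0 0 / 0 0 0 0 9 0 / 0 0 0 0 0 0
t=6: a0@(3,4) a1@(0,0) a2@(0,0) a3@(0,0) a4@(3,4) | pheromone: 12 0 0 0 0 0 / 0 0 0 0 0 0 / 0 0 0 0 0 0 / 0 0 0 0 10 0 / 0 0 0 0 0 0

F.....
......
......
....F.
......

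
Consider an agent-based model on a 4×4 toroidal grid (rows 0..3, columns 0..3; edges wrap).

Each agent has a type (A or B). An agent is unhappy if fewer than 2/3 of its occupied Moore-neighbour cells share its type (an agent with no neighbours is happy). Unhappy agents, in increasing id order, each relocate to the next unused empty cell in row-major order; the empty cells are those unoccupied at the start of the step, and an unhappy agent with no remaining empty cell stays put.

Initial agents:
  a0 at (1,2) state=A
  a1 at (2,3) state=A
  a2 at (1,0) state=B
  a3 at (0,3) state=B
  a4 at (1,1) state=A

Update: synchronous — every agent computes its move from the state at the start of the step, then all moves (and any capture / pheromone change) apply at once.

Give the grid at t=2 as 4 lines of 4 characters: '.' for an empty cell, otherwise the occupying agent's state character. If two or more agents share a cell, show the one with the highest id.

...A
AB.A
B...
....

t=1: a0@(1,2):A a1@(0,0):A a2@(0,1):B a3@(0,2):B a4@(1,3):A
t=2: a0@(0,3):A a1@(1,0):A a2@(1,1):B a3@(2,0):B a4@(1,3):A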